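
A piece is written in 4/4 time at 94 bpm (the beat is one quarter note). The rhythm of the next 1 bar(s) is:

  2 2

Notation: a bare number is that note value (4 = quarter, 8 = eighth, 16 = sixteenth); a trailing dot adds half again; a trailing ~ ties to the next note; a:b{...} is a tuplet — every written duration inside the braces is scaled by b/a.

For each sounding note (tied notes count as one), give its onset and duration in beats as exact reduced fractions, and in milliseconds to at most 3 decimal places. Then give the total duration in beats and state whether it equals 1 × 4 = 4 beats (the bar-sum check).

1) 0.0ms=0b +1276.596ms=2b
2) 1276.596ms=2b +1276.596ms=2b
Σ=4b of 4 (94bpm 4/4) — PASS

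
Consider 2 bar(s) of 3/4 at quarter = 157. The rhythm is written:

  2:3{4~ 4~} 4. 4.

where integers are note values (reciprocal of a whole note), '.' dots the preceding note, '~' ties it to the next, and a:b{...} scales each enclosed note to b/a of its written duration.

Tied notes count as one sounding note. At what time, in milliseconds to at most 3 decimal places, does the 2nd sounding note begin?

1. 0.0ms @ 0 + 1719.745ms (9/2)
2. 1719.745ms @ 9/2 + 573.248ms (3/2)

note 2 onset = 9/2b = 1719.745ms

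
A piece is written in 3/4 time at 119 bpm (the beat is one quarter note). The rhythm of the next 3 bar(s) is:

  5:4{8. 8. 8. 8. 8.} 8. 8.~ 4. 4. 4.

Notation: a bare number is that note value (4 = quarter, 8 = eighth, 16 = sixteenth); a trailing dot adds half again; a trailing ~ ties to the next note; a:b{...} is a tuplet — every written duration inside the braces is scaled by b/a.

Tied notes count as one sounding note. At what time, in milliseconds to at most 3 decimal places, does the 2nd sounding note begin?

note 2 onset = 3/5b = 302.521ms

1. 0.0ms @ 0 + 302.521ms (3/5)
2. 302.521ms @ 3/5 + 302.521ms (3/5)
3. 605.042ms @ 6/5 + 302.521ms (3/5)
4. 907.563ms @ 9/5 + 302.521ms (3/5)
5. 1210.084ms @ 12/5 + 302.521ms (3/5)
6. 1512.605ms @ 3 + 378.151ms (3/4)
7. 1890.756ms @ 15/4 + 1134.454ms (9/4)
8. 3025.21ms @ 6 + 756.303ms (3/2)
9. 3781.513ms @ 15/2 + 756.303ms (3/2)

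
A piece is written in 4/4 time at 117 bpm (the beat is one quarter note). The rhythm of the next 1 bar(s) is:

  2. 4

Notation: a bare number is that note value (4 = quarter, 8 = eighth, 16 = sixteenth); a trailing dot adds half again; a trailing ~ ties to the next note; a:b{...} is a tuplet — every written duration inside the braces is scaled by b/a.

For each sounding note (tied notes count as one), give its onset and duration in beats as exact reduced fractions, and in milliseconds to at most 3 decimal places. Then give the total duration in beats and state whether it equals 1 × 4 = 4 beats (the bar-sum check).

1) 0.0ms=0b +1538.462ms=3b
2) 1538.462ms=3b +512.821ms=1b
Σ=4b of 4 (117bpm 4/4) — PASS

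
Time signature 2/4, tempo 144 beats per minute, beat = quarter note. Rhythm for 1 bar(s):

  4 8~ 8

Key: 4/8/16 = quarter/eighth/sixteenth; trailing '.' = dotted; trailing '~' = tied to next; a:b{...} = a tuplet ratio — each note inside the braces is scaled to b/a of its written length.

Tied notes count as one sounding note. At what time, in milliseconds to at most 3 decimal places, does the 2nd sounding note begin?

1. 0.0ms @ 0 + 416.667ms (1)
2. 416.667ms @ 1 + 416.667ms (1)

note 2 onset = 1b = 416.667ms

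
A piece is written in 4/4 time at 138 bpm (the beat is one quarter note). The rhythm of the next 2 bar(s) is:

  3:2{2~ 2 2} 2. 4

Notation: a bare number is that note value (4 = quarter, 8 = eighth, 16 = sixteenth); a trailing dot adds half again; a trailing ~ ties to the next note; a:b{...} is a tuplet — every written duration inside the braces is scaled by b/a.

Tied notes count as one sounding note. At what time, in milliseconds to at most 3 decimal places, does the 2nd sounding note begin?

note 2 onset = 8/3b = 1159.42ms

1. 0.0ms @ 0 + 1159.42ms (8/3)
2. 1159.42ms @ 8/3 + 579.71ms (4/3)
3. 1739.13ms @ 4 + 1304.348ms (3)
4. 3043.478ms @ 7 + 434.783ms (1)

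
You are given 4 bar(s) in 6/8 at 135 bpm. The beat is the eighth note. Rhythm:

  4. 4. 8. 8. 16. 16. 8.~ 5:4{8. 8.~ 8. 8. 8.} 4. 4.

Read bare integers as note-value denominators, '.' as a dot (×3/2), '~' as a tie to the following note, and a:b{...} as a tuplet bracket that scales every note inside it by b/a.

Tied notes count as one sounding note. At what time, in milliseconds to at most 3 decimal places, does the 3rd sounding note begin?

note 3 onset = 6b = 2666.667ms

1. 0.0ms @ 0 + 1333.333ms (3)
2. 1333.333ms @ 3 + 1333.333ms (3)
3. 2666.667ms @ 6 + 666.667ms (3/2)
4. 3333.333ms @ 15/2 + 666.667ms (3/2)
5. 4000.0ms @ 9 + 333.333ms (3/4)
6. 4333.333ms @ 39/4 + 333.333ms (3/4)
7. 4666.667ms @ 21/2 + 1200.0ms (27/10)
8. 5866.667ms @ 66/5 + 1066.667ms (12/5)
9. 6933.333ms @ 78/5 + 533.333ms (6/5)
10. 7466.667ms @ 84/5 + 533.333ms (6/5)
11. 8000.0ms @ 18 + 1333.333ms (3)
12. 9333.333ms @ 21 + 1333.333ms (3)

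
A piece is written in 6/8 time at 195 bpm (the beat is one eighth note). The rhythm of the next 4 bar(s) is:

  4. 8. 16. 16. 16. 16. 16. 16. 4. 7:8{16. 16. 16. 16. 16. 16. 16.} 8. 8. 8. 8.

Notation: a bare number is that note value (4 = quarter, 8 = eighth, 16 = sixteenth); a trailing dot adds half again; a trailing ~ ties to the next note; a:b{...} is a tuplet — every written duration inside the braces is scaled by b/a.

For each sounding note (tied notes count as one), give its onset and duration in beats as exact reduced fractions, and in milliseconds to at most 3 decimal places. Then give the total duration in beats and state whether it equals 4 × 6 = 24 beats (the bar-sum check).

1) 0.0ms=0b +923.077ms=3b
2) 923.077ms=3b +461.538ms=3/2b
3) 1384.615ms=9/2b +230.769ms=3/4b
4) 1615.385ms=21/4b +230.769ms=3/4b
5) 1846.154ms=6b +230.769ms=3/4b
6) 2076.923ms=27/4b +230.769ms=3/4b
7) 2307.692ms=15/2b +230.769ms=3/4b
8) 2538.462ms=33/4b +230.769ms=3/4b
9) 2769.231ms=9b +923.077ms=3b
10) 3692.308ms=12b +263.736ms=6/7b
11) 3956.044ms=90/7b +263.736ms=6/7b
12) 4219.78ms=96/7b +263.736ms=6/7b
13) 4483.516ms=102/7b +263.736ms=6/7b
14) 4747.253ms=108/7b +263.736ms=6/7b
15) 5010.989ms=114/7b +263.736ms=6/7b
16) 5274.725ms=120/7b +263.736ms=6/7b
17) 5538.462ms=18b +461.538ms=3/2b
18) 6000.0ms=39/2b +461.538ms=3/2b
19) 6461.538ms=21b +461.538ms=3/2b
20) 6923.077ms=45/2b +461.538ms=3/2b
Σ=24b of 24 (195bpm 6/8) — PASS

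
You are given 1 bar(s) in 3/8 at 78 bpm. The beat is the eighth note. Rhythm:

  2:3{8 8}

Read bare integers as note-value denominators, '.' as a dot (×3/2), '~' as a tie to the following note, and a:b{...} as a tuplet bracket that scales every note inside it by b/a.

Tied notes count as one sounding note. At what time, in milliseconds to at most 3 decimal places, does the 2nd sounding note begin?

1. 0.0ms @ 0 + 1153.846ms (3/2)
2. 1153.846ms @ 3/2 + 1153.846ms (3/2)

note 2 onset = 3/2b = 1153.846ms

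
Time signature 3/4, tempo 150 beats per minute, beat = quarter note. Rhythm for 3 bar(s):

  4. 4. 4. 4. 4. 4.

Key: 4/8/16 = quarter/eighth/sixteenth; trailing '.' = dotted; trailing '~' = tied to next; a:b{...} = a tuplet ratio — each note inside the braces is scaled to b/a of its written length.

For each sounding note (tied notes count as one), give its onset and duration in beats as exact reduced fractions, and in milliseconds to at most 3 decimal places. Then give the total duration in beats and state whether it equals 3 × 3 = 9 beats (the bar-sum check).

1) 0.0ms=0b +600.0ms=3/2b
2) 600.0ms=3/2b +600.0ms=3/2b
3) 1200.0ms=3b +600.0ms=3/2b
4) 1800.0ms=9/2b +600.0ms=3/2b
5) 2400.0ms=6b +600.0ms=3/2b
6) 3000.0ms=15/2b +600.0ms=3/2b
Σ=9b of 9 (150bpm 3/4) — PASS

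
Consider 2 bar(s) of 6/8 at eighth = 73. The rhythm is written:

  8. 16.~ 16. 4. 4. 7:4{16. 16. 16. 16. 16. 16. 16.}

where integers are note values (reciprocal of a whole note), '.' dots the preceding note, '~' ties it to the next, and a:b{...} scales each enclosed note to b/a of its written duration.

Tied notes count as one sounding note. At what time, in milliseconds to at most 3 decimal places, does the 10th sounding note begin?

1. 0.0ms @ 0 + 1232.877ms (3/2)
2. 1232.877ms @ 3/2 + 1232.877ms (3/2)
3. 2465.753ms @ 3 + 2465.753ms (3)
4. 4931.507ms @ 6 + 2465.753ms (3)
5. 7397.26ms @ 9 + 352.25ms (3/7)
6. 7749.511ms @ 66/7 + 352.25ms (3/7)
7. 8101.761ms @ 69/7 + 352.25ms (3/7)
8. 8454.012ms @ 72/7 + 352.25ms (3/7)
9. 8806.262ms @ 75/7 + 352.25ms (3/7)
10. 9158.513ms @ 78/7 + 352.25ms (3/7)
11. 9510.763ms @ 81/7 + 352.25ms (3/7)

note 10 onset = 78/7b = 9158.513ms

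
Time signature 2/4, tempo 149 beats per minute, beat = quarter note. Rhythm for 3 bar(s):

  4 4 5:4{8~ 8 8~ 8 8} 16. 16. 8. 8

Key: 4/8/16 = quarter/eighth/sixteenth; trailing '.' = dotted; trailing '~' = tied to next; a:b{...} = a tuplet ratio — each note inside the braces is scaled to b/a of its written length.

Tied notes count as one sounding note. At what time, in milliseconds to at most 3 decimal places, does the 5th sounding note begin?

1. 0.0ms @ 0 + 402.685ms (1)
2. 402.685ms @ 1 + 402.685ms (1)
3. 805.369ms @ 2 + 322.148ms (4/5)
4. 1127.517ms @ 14/5 + 322.148ms (4/5)
5. 1449.664ms @ 18/5 + 161.074ms (2/5)
6. 1610.738ms @ 4 + 151.007ms (3/8)
7. 1761.745ms @ 35/8 + 151.007ms (3/8)
8. 1912.752ms @ 19/4 + 302.013ms (3/4)
9. 2214.765ms @ 11/2 + 201.342ms (1/2)

note 5 onset = 18/5b = 1449.664ms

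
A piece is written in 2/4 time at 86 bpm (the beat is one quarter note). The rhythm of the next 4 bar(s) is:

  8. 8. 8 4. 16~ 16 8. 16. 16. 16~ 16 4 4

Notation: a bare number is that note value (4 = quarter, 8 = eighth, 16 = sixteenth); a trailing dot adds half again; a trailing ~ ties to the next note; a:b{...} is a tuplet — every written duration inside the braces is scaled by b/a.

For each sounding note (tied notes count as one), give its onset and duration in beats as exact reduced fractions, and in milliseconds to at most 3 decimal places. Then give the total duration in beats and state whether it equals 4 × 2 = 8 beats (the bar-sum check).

1) 0.0ms=0b +523.256ms=3/4b
2) 523.256ms=3/4b +523.256ms=3/4b
3) 1046.512ms=3/2b +348.837ms=1/2b
4) 1395.349ms=2b +1046.512ms=3/2b
5) 2441.86ms=7/2b +348.837ms=1/2b
6) 2790.698ms=4b +523.256ms=3/4b
7) 3313.953ms=19/4b +261.628ms=3/8b
8) 3575.581ms=41/8b +261.628ms=3/8b
9) 3837.209ms=11/2b +348.837ms=1/2b
10) 4186.047ms=6b +697.674ms=1b
11) 4883.721ms=7b +697.674ms=1b
Σ=8b of 8 (86bpm 2/4) — PASS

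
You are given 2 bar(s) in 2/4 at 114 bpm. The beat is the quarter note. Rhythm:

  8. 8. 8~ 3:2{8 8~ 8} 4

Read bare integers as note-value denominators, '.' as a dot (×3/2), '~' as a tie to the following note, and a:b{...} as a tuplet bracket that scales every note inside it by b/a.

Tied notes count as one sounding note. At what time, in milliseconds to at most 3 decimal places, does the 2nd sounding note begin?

1. 0.0ms @ 0 + 394.737ms (3/4)
2. 394.737ms @ 3/4 + 394.737ms (3/4)
3. 789.474ms @ 3/2 + 438.596ms (5/6)
4. 1228.07ms @ 7/3 + 350.877ms (2/3)
5. 1578.947ms @ 3 + 526.316ms (1)

note 2 onset = 3/4b = 394.737ms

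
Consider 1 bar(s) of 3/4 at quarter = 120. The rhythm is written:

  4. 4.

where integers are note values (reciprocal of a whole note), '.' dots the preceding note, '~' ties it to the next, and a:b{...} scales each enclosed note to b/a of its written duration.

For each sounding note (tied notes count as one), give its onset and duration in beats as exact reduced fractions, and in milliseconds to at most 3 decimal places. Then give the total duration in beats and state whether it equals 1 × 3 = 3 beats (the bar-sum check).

1) 0.0ms=0b +750.0ms=3/2b
2) 750.0ms=3/2b +750.0ms=3/2b
Σ=3b of 3 (120bpm 3/4) — PASS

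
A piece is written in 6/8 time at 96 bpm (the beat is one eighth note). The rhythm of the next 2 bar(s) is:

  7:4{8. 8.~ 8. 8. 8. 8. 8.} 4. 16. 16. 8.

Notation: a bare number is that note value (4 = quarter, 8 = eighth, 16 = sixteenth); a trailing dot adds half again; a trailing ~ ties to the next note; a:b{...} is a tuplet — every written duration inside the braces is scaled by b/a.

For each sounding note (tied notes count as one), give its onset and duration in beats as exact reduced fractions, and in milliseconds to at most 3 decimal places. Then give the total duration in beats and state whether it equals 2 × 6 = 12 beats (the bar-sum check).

1) 0.0ms=0b +535.714ms=6/7b
2) 535.714ms=6/7b +1071.429ms=12/7b
3) 1607.143ms=18/7b +535.714ms=6/7b
4) 2142.857ms=24/7b +535.714ms=6/7b
5) 2678.571ms=30/7b +535.714ms=6/7b
6) 3214.286ms=36/7b +535.714ms=6/7b
7) 3750.0ms=6b +1875.0ms=3b
8) 5625.0ms=9b +468.75ms=3/4b
9) 6093.75ms=39/4b +468.75ms=3/4b
10) 6562.5ms=21/2b +937.5ms=3/2b
Σ=12b of 12 (96bpm 6/8) — PASS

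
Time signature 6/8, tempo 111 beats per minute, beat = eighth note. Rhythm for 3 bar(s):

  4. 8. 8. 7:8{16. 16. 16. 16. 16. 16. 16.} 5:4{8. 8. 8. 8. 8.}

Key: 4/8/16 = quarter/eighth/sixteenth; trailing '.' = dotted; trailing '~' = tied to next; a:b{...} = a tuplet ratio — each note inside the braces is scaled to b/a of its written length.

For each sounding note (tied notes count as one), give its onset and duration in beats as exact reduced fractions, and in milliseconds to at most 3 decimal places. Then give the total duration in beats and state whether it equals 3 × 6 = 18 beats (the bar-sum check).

1) 0.0ms=0b +1621.622ms=3b
2) 1621.622ms=3b +810.811ms=3/2b
3) 2432.432ms=9/2b +810.811ms=3/2b
4) 3243.243ms=6b +463.32ms=6/7b
5) 3706.564ms=48/7b +463.32ms=6/7b
6) 4169.884ms=54/7b +463.32ms=6/7b
7) 4633.205ms=60/7b +463.32ms=6/7b
8) 5096.525ms=66/7b +463.32ms=6/7b
9) 5559.846ms=72/7b +463.32ms=6/7b
10) 6023.166ms=78/7b +463.32ms=6/7b
11) 6486.486ms=12b +648.649ms=6/5b
12) 7135.135ms=66/5b +648.649ms=6/5b
13) 7783.784ms=72/5b +648.649ms=6/5b
14) 8432.432ms=78/5b +648.649ms=6/5b
15) 9081.081ms=84/5b +648.649ms=6/5b
Σ=18b of 18 (111bpm 6/8) — PASS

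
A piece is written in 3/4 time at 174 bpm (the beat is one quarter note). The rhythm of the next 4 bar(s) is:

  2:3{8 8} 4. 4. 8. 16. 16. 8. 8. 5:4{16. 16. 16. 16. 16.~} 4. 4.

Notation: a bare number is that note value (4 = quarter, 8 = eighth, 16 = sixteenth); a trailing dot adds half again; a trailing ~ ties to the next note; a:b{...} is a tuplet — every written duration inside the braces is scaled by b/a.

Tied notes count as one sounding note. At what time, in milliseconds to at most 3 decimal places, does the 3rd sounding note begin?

1. 0.0ms @ 0 + 258.621ms (3/4)
2. 258.621ms @ 3/4 + 258.621ms (3/4)
3. 517.241ms @ 3/2 + 517.241ms (3/2)
4. 1034.483ms @ 3 + 517.241ms (3/2)
5. 1551.724ms @ 9/2 + 258.621ms (3/4)
6. 1810.345ms @ 21/4 + 129.31ms (3/8)
7. 1939.655ms @ 45/8 + 129.31ms (3/8)
8. 2068.966ms @ 6 + 258.621ms (3/4)
9. 2327.586ms @ 27/4 + 258.621ms (3/4)
10. 2586.207ms @ 15/2 + 103.448ms (3/10)
11. 2689.655ms @ 39/5 + 103.448ms (3/10)
12. 2793.103ms @ 81/10 + 103.448ms (3/10)
13. 2896.552ms @ 42/5 + 103.448ms (3/10)
14. 3000.0ms @ 87/10 + 620.69ms (9/5)
15. 3620.69ms @ 21/2 + 517.241ms (3/2)

note 3 onset = 3/2b = 517.241ms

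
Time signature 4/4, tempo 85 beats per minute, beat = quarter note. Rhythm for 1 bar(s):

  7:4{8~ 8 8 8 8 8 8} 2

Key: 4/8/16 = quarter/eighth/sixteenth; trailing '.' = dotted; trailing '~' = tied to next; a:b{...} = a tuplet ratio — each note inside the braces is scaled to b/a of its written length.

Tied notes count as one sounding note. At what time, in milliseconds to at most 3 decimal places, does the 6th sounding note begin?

note 6 onset = 12/7b = 1210.084ms

1. 0.0ms @ 0 + 403.361ms (4/7)
2. 403.361ms @ 4/7 + 201.681ms (2/7)
3. 605.042ms @ 6/7 + 201.681ms (2/7)
4. 806.723ms @ 8/7 + 201.681ms (2/7)
5. 1008.403ms @ 10/7 + 201.681ms (2/7)
6. 1210.084ms @ 12/7 + 201.681ms (2/7)
7. 1411.765ms @ 2 + 1411.765ms (2)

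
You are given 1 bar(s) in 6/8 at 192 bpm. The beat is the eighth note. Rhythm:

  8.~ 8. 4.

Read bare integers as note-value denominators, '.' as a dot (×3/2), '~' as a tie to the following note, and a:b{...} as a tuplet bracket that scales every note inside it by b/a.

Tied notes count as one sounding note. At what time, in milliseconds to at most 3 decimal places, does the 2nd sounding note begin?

1. 0.0ms @ 0 + 937.5ms (3)
2. 937.5ms @ 3 + 937.5ms (3)

note 2 onset = 3b = 937.5ms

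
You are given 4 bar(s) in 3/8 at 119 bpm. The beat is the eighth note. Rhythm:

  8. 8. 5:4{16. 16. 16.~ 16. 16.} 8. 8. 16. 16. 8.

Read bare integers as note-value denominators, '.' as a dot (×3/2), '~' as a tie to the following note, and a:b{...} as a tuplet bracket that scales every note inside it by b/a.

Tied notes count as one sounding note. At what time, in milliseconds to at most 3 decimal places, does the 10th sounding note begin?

note 10 onset = 39/4b = 4915.966ms

1. 0.0ms @ 0 + 756.303ms (3/2)
2. 756.303ms @ 3/2 + 756.303ms (3/2)
3. 1512.605ms @ 3 + 302.521ms (3/5)
4. 1815.126ms @ 18/5 + 302.521ms (3/5)
5. 2117.647ms @ 21/5 + 605.042ms (6/5)
6. 2722.689ms @ 27/5 + 302.521ms (3/5)
7. 3025.21ms @ 6 + 756.303ms (3/2)
8. 3781.513ms @ 15/2 + 756.303ms (3/2)
9. 4537.815ms @ 9 + 378.151ms (3/4)
10. 4915.966ms @ 39/4 + 378.151ms (3/4)
11. 5294.118ms @ 21/2 + 756.303ms (3/2)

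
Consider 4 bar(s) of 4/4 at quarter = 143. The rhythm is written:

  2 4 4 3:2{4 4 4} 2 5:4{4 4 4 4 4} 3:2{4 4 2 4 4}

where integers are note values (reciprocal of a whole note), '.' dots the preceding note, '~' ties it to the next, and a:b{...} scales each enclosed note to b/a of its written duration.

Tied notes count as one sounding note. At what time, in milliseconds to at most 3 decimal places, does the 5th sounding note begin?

note 5 onset = 14/3b = 1958.042ms

1. 0.0ms @ 0 + 839.161ms (2)
2. 839.161ms @ 2 + 419.58ms (1)
3. 1258.741ms @ 3 + 419.58ms (1)
4. 1678.322ms @ 4 + 279.72ms (2/3)
5. 1958.042ms @ 14/3 + 279.72ms (2/3)
6. 2237.762ms @ 16/3 + 279.72ms (2/3)
7. 2517.483ms @ 6 + 839.161ms (2)
8. 3356.643ms @ 8 + 335.664ms (4/5)
9. 3692.308ms @ 44/5 + 335.664ms (4/5)
10. 4027.972ms @ 48/5 + 335.664ms (4/5)
11. 4363.636ms @ 52/5 + 335.664ms (4/5)
12. 4699.301ms @ 56/5 + 335.664ms (4/5)
13. 5034.965ms @ 12 + 279.72ms (2/3)
14. 5314.685ms @ 38/3 + 279.72ms (2/3)
15. 5594.406ms @ 40/3 + 559.441ms (4/3)
16. 6153.846ms @ 44/3 + 279.72ms (2/3)
17. 6433.566ms @ 46/3 + 279.72ms (2/3)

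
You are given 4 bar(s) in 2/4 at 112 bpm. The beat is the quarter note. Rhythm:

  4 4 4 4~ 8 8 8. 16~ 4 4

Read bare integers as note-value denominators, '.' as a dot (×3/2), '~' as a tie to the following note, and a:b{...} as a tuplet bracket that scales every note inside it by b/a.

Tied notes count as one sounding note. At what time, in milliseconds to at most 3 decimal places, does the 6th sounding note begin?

1. 0.0ms @ 0 + 535.714ms (1)
2. 535.714ms @ 1 + 535.714ms (1)
3. 1071.429ms @ 2 + 535.714ms (1)
4. 1607.143ms @ 3 + 803.571ms (3/2)
5. 2410.714ms @ 9/2 + 267.857ms (1/2)
6. 2678.571ms @ 5 + 401.786ms (3/4)
7. 3080.357ms @ 23/4 + 669.643ms (5/4)
8. 3750.0ms @ 7 + 535.714ms (1)

note 6 onset = 5b = 2678.571ms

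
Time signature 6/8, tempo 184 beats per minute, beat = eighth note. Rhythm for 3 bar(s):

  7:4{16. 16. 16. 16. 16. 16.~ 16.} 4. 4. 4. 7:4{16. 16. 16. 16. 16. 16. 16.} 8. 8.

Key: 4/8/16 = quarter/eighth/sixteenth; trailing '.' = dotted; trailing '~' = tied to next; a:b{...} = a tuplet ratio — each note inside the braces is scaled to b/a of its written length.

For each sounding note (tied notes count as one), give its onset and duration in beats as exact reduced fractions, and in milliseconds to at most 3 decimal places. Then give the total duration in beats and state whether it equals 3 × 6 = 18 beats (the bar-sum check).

1) 0.0ms=0b +139.752ms=3/7b
2) 139.752ms=3/7b +139.752ms=3/7b
3) 279.503ms=6/7b +139.752ms=3/7b
4) 419.255ms=9/7b +139.752ms=3/7b
5) 559.006ms=12/7b +139.752ms=3/7b
6) 698.758ms=15/7b +279.503ms=6/7b
7) 978.261ms=3b +978.261ms=3b
8) 1956.522ms=6b +978.261ms=3b
9) 2934.783ms=9b +978.261ms=3b
10) 3913.043ms=12b +139.752ms=3/7b
11) 4052.795ms=87/7b +139.752ms=3/7b
12) 4192.547ms=90/7b +139.752ms=3/7b
13) 4332.298ms=93/7b +139.752ms=3/7b
14) 4472.05ms=96/7b +139.752ms=3/7b
15) 4611.801ms=99/7b +139.752ms=3/7b
16) 4751.553ms=102/7b +139.752ms=3/7b
17) 4891.304ms=15b +489.13ms=3/2b
18) 5380.435ms=33/2b +489.13ms=3/2b
Σ=18b of 18 (184bpm 6/8) — PASS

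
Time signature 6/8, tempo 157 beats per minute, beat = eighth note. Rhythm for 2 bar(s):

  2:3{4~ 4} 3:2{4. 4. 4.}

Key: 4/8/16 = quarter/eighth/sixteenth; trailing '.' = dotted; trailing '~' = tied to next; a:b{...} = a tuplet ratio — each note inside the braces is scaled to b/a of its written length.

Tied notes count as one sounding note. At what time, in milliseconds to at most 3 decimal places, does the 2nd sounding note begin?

note 2 onset = 6b = 2292.994ms

1. 0.0ms @ 0 + 2292.994ms (6)
2. 2292.994ms @ 6 + 764.331ms (2)
3. 3057.325ms @ 8 + 764.331ms (2)
4. 3821.656ms @ 10 + 764.331ms (2)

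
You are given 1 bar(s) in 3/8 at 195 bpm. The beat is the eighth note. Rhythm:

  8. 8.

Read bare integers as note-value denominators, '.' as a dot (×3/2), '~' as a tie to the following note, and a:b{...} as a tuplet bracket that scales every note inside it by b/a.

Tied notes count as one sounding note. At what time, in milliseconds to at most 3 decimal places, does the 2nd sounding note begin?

note 2 onset = 3/2b = 461.538ms

1. 0.0ms @ 0 + 461.538ms (3/2)
2. 461.538ms @ 3/2 + 461.538ms (3/2)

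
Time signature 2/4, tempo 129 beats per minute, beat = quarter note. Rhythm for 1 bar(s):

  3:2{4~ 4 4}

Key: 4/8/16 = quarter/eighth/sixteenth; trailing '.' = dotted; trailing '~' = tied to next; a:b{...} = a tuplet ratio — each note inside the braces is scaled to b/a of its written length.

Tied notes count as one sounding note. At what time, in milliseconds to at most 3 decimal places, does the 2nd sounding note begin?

note 2 onset = 4/3b = 620.155ms

1. 0.0ms @ 0 + 620.155ms (4/3)
2. 620.155ms @ 4/3 + 310.078ms (2/3)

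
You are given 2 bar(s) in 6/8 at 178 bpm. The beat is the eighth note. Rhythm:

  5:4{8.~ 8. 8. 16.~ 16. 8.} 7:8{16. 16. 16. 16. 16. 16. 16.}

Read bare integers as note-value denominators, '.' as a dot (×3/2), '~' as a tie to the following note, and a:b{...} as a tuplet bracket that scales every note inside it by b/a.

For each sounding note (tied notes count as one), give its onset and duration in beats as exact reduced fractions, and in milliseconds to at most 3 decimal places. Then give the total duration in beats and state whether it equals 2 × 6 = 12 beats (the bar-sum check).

1) 0.0ms=0b +808.989ms=12/5b
2) 808.989ms=12/5b +404.494ms=6/5b
3) 1213.483ms=18/5b +404.494ms=6/5b
4) 1617.978ms=24/5b +404.494ms=6/5b
5) 2022.472ms=6b +288.925ms=6/7b
6) 2311.396ms=48/7b +288.925ms=6/7b
7) 2600.321ms=54/7b +288.925ms=6/7b
8) 2889.246ms=60/7b +288.925ms=6/7b
9) 3178.17ms=66/7b +288.925ms=6/7b
10) 3467.095ms=72/7b +288.925ms=6/7b
11) 3756.019ms=78/7b +288.925ms=6/7b
Σ=12b of 12 (178bpm 6/8) — PASS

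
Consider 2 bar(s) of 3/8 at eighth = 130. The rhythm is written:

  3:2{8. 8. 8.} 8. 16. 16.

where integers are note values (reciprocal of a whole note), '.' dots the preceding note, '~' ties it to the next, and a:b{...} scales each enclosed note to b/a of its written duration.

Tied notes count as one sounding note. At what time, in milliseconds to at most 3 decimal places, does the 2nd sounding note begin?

1. 0.0ms @ 0 + 461.538ms (1)
2. 461.538ms @ 1 + 461.538ms (1)
3. 923.077ms @ 2 + 461.538ms (1)
4. 1384.615ms @ 3 + 692.308ms (3/2)
5. 2076.923ms @ 9/2 + 346.154ms (3/4)
6. 2423.077ms @ 21/4 + 346.154ms (3/4)

note 2 onset = 1b = 461.538ms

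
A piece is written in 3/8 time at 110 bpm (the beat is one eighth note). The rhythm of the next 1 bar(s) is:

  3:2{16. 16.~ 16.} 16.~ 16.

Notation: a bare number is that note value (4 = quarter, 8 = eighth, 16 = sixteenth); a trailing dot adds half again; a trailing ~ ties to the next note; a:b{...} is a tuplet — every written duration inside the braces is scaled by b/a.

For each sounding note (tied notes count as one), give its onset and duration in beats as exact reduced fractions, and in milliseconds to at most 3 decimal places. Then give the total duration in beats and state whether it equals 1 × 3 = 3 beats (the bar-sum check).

1) 0.0ms=0b +272.727ms=1/2b
2) 272.727ms=1/2b +545.455ms=1b
3) 818.182ms=3/2b +818.182ms=3/2b
Σ=3b of 3 (110bpm 3/8) — PASS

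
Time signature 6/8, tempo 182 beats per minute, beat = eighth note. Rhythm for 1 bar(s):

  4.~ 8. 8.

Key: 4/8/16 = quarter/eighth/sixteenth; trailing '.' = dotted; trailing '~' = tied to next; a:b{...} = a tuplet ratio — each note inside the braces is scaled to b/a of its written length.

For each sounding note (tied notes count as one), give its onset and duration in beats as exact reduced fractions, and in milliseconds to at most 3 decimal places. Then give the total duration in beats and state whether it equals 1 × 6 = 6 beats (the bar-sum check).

1) 0.0ms=0b +1483.516ms=9/2b
2) 1483.516ms=9/2b +494.505ms=3/2b
Σ=6b of 6 (182bpm 6/8) — PASS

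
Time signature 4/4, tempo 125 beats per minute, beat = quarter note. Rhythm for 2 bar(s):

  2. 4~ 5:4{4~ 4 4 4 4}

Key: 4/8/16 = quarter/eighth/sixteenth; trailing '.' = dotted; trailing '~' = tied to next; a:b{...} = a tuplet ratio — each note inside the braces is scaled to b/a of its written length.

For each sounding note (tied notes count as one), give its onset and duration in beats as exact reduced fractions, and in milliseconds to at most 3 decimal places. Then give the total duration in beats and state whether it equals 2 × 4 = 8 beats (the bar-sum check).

1) 0.0ms=0b +1440.0ms=3b
2) 1440.0ms=3b +1248.0ms=13/5b
3) 2688.0ms=28/5b +384.0ms=4/5b
4) 3072.0ms=32/5b +384.0ms=4/5b
5) 3456.0ms=36/5b +384.0ms=4/5b
Σ=8b of 8 (125bpm 4/4) — PASS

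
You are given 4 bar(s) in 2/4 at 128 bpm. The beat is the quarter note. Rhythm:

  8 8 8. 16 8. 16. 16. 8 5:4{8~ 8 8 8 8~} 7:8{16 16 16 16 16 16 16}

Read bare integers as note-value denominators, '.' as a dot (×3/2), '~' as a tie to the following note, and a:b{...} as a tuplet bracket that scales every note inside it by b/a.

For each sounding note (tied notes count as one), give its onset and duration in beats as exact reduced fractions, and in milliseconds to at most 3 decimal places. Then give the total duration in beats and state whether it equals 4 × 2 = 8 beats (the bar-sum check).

1) 0.0ms=0b +234.375ms=1/2b
2) 234.375ms=1/2b +234.375ms=1/2b
3) 468.75ms=1b +351.562ms=3/4b
4) 820.312ms=7/4b +117.188ms=1/4b
5) 937.5ms=2b +351.562ms=3/4b
6) 1289.062ms=11/4b +175.781ms=3/8b
7) 1464.844ms=25/8b +175.781ms=3/8b
8) 1640.625ms=7/2b +234.375ms=1/2b
9) 1875.0ms=4b +375.0ms=4/5b
10) 2250.0ms=24/5b +187.5ms=2/5b
11) 2437.5ms=26/5b +187.5ms=2/5b
12) 2625.0ms=28/5b +321.429ms=24/35b
13) 2946.429ms=44/7b +133.929ms=2/7b
14) 3080.357ms=46/7b +133.929ms=2/7b
15) 3214.286ms=48/7b +133.929ms=2/7b
16) 3348.214ms=50/7b +133.929ms=2/7b
17) 3482.143ms=52/7b +133.929ms=2/7b
18) 3616.071ms=54/7b +133.929ms=2/7b
Σ=8b of 8 (128bpm 2/4) — PASS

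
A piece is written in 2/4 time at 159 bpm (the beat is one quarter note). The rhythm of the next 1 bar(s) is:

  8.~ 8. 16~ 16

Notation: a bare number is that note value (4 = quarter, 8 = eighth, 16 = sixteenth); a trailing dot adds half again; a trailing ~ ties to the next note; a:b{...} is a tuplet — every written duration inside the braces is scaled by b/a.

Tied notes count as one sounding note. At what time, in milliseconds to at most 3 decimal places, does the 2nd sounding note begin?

1. 0.0ms @ 0 + 566.038ms (3/2)
2. 566.038ms @ 3/2 + 188.679ms (1/2)

note 2 onset = 3/2b = 566.038ms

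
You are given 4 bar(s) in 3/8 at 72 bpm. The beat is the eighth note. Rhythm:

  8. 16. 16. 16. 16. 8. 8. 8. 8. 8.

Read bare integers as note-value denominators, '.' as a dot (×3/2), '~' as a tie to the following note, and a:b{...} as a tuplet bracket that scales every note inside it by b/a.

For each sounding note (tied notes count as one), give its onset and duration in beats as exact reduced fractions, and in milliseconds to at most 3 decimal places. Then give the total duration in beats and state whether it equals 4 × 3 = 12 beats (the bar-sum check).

1) 0.0ms=0b +1250.0ms=3/2b
2) 1250.0ms=3/2b +625.0ms=3/4b
3) 1875.0ms=9/4b +625.0ms=3/4b
4) 2500.0ms=3b +625.0ms=3/4b
5) 3125.0ms=15/4b +625.0ms=3/4b
6) 3750.0ms=9/2b +1250.0ms=3/2b
7) 5000.0ms=6b +1250.0ms=3/2b
8) 6250.0ms=15/2b +1250.0ms=3/2b
9) 7500.0ms=9b +1250.0ms=3/2b
10) 8750.0ms=21/2b +1250.0ms=3/2b
Σ=12b of 12 (72bpm 3/8) — PASS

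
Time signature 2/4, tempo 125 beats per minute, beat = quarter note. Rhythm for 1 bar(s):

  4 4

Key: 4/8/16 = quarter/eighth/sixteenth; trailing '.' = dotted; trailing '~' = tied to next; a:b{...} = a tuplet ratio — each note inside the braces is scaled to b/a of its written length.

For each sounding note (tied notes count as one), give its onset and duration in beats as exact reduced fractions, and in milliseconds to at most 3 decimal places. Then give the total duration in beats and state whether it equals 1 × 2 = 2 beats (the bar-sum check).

1) 0.0ms=0b +480.0ms=1b
2) 480.0ms=1b +480.0ms=1b
Σ=2b of 2 (125bpm 2/4) — PASS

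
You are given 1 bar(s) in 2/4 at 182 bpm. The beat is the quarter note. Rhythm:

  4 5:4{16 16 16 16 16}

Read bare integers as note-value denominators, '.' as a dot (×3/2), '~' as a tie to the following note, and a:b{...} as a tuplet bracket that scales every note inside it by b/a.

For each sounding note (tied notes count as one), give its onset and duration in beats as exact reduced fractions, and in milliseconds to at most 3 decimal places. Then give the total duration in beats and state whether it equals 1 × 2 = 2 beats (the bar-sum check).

1) 0.0ms=0b +329.67ms=1b
2) 329.67ms=1b +65.934ms=1/5b
3) 395.604ms=6/5b +65.934ms=1/5b
4) 461.538ms=7/5b +65.934ms=1/5b
5) 527.473ms=8/5b +65.934ms=1/5b
6) 593.407ms=9/5b +65.934ms=1/5b
Σ=2b of 2 (182bpm 2/4) — PASS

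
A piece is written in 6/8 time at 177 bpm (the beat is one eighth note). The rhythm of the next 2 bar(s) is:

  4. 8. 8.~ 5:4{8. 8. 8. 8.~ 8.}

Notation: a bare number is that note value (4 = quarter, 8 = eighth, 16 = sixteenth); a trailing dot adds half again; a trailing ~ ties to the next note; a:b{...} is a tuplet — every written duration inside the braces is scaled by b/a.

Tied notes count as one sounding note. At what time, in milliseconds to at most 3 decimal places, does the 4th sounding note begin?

1. 0.0ms @ 0 + 1016.949ms (3)
2. 1016.949ms @ 3 + 508.475ms (3/2)
3. 1525.424ms @ 9/2 + 915.254ms (27/10)
4. 2440.678ms @ 36/5 + 406.78ms (6/5)
5. 2847.458ms @ 42/5 + 406.78ms (6/5)
6. 3254.237ms @ 48/5 + 813.559ms (12/5)

note 4 onset = 36/5b = 2440.678ms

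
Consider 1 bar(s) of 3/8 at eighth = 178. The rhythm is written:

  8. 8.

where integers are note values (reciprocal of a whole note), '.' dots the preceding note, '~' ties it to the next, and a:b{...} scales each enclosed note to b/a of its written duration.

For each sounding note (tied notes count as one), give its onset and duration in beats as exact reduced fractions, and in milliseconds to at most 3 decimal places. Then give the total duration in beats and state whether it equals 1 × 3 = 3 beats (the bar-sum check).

1) 0.0ms=0b +505.618ms=3/2b
2) 505.618ms=3/2b +505.618ms=3/2b
Σ=3b of 3 (178bpm 3/8) — PASS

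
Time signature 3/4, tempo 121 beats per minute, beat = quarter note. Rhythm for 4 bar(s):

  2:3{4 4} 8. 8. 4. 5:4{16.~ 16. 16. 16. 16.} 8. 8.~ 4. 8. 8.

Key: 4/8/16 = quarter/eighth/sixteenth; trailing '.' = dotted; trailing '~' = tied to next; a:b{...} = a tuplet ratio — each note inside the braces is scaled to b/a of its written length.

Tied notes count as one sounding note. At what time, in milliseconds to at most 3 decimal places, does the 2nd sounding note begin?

note 2 onset = 3/2b = 743.802ms

1. 0.0ms @ 0 + 743.802ms (3/2)
2. 743.802ms @ 3/2 + 743.802ms (3/2)
3. 1487.603ms @ 3 + 371.901ms (3/4)
4. 1859.504ms @ 15/4 + 371.901ms (3/4)
5. 2231.405ms @ 9/2 + 743.802ms (3/2)
6. 2975.207ms @ 6 + 297.521ms (3/5)
7. 3272.727ms @ 33/5 + 148.76ms (3/10)
8. 3421.488ms @ 69/10 + 148.76ms (3/10)
9. 3570.248ms @ 36/5 + 148.76ms (3/10)
10. 3719.008ms @ 15/2 + 371.901ms (3/4)
11. 4090.909ms @ 33/4 + 1115.702ms (9/4)
12. 5206.612ms @ 21/2 + 371.901ms (3/4)
13. 5578.512ms @ 45/4 + 371.901ms (3/4)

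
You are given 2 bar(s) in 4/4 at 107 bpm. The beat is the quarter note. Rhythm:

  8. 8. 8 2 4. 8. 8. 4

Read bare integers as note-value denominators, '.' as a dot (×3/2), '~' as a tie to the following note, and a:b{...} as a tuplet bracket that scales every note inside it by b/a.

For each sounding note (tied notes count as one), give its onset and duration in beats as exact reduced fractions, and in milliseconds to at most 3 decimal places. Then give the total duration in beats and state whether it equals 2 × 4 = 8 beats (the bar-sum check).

1) 0.0ms=0b +420.561ms=3/4b
2) 420.561ms=3/4b +420.561ms=3/4b
3) 841.121ms=3/2b +280.374ms=1/2b
4) 1121.495ms=2b +1121.495ms=2b
5) 2242.991ms=4b +841.121ms=3/2b
6) 3084.112ms=11/2b +420.561ms=3/4b
7) 3504.673ms=25/4b +420.561ms=3/4b
8) 3925.234ms=7b +560.748ms=1b
Σ=8b of 8 (107bpm 4/4) — PASS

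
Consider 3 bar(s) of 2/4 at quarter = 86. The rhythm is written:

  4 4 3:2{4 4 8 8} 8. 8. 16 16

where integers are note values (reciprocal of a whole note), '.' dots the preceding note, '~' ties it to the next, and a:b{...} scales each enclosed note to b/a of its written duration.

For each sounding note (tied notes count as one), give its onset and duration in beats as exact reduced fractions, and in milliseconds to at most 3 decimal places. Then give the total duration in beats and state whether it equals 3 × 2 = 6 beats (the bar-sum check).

1) 0.0ms=0b +697.674ms=1b
2) 697.674ms=1b +697.674ms=1b
3) 1395.349ms=2b +465.116ms=2/3b
4) 1860.465ms=8/3b +465.116ms=2/3b
5) 2325.581ms=10/3b +232.558ms=1/3b
6) 2558.14ms=11/3b +232.558ms=1/3b
7) 2790.698ms=4b +523.256ms=3/4b
8) 3313.953ms=19/4b +523.256ms=3/4b
9) 3837.209ms=11/2b +174.419ms=1/4b
10) 4011.628ms=23/4b +174.419ms=1/4b
Σ=6b of 6 (86bpm 2/4) — PASS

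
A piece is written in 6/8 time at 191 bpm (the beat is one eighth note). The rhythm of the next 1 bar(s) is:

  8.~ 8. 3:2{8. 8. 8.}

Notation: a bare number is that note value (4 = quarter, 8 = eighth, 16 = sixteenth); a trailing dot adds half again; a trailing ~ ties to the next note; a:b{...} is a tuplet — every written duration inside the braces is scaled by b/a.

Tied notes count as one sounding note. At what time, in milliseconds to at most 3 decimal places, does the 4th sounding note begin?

note 4 onset = 5b = 1570.681ms

1. 0.0ms @ 0 + 942.408ms (3)
2. 942.408ms @ 3 + 314.136ms (1)
3. 1256.545ms @ 4 + 314.136ms (1)
4. 1570.681ms @ 5 + 314.136ms (1)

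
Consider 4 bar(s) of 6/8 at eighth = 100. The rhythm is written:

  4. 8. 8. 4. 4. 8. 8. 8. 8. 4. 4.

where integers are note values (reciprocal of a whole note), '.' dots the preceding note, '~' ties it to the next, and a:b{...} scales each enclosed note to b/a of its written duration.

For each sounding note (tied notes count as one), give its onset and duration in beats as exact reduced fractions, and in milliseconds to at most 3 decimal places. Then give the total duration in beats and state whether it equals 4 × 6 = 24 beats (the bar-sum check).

1) 0.0ms=0b +1800.0ms=3b
2) 1800.0ms=3b +900.0ms=3/2b
3) 2700.0ms=9/2b +900.0ms=3/2b
4) 3600.0ms=6b +1800.0ms=3b
5) 5400.0ms=9b +1800.0ms=3b
6) 7200.0ms=12b +900.0ms=3/2b
7) 8100.0ms=27/2b +900.0ms=3/2b
8) 9000.0ms=15b +900.0ms=3/2b
9) 9900.0ms=33/2b +900.0ms=3/2b
10) 10800.0ms=18b +1800.0ms=3b
11) 12600.0ms=21b +1800.0ms=3b
Σ=24b of 24 (100bpm 6/8) — PASS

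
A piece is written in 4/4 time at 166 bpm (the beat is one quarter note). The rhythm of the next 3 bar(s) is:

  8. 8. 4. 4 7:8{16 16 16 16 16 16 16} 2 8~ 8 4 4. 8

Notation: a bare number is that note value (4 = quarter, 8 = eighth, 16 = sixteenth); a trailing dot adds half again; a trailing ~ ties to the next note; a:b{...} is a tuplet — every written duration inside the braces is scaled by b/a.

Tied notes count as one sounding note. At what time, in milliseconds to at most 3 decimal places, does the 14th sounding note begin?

note 14 onset = 9b = 3253.012ms

1. 0.0ms @ 0 + 271.084ms (3/4)
2. 271.084ms @ 3/4 + 271.084ms (3/4)
3. 542.169ms @ 3/2 + 542.169ms (3/2)
4. 1084.337ms @ 3 + 361.446ms (1)
5. 1445.783ms @ 4 + 103.27ms (2/7)
6. 1549.053ms @ 30/7 + 103.27ms (2/7)
7. 1652.324ms @ 32/7 + 103.27ms (2/7)
8. 1755.594ms @ 34/7 + 103.27ms (2/7)
9. 1858.864ms @ 36/7 + 103.27ms (2/7)
10. 1962.134ms @ 38/7 + 103.27ms (2/7)
11. 2065.404ms @ 40/7 + 103.27ms (2/7)
12. 2168.675ms @ 6 + 722.892ms (2)
13. 2891.566ms @ 8 + 361.446ms (1)
14. 3253.012ms @ 9 + 361.446ms (1)
15. 3614.458ms @ 10 + 542.169ms (3/2)
16. 4156.627ms @ 23/2 + 180.723ms (1/2)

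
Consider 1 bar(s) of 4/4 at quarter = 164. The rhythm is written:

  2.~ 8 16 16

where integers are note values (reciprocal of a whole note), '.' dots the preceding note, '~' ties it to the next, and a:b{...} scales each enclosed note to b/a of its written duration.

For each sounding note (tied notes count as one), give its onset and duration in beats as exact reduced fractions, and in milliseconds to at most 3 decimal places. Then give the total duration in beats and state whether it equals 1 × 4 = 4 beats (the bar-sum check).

1) 0.0ms=0b +1280.488ms=7/2b
2) 1280.488ms=7/2b +91.463ms=1/4b
3) 1371.951ms=15/4b +91.463ms=1/4b
Σ=4b of 4 (164bpm 4/4) — PASS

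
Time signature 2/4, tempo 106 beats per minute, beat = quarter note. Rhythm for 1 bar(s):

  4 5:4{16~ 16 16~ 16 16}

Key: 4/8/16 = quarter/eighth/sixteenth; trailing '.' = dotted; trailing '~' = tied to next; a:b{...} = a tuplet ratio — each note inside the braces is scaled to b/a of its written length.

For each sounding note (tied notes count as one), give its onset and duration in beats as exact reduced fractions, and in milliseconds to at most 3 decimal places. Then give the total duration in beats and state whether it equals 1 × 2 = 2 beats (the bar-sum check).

1) 0.0ms=0b +566.038ms=1b
2) 566.038ms=1b +226.415ms=2/5b
3) 792.453ms=7/5b +226.415ms=2/5b
4) 1018.868ms=9/5b +113.208ms=1/5b
Σ=2b of 2 (106bpm 2/4) — PASS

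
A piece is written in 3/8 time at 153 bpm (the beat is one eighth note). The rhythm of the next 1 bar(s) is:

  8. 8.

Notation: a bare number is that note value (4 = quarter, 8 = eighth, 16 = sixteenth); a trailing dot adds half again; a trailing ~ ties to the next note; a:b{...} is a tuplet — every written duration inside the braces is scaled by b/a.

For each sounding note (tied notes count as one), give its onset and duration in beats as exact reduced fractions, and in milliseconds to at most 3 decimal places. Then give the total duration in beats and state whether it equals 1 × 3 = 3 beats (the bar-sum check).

1) 0.0ms=0b +588.235ms=3/2b
2) 588.235ms=3/2b +588.235ms=3/2b
Σ=3b of 3 (153bpm 3/8) — PASS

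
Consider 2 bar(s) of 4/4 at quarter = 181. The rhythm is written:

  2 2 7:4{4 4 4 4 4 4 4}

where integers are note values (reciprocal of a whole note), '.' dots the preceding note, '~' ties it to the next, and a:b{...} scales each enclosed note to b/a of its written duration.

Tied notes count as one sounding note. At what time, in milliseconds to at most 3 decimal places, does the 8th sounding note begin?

1. 0.0ms @ 0 + 662.983ms (2)
2. 662.983ms @ 2 + 662.983ms (2)
3. 1325.967ms @ 4 + 189.424ms (4/7)
4. 1515.391ms @ 32/7 + 189.424ms (4/7)
5. 1704.815ms @ 36/7 + 189.424ms (4/7)
6. 1894.238ms @ 40/7 + 189.424ms (4/7)
7. 2083.662ms @ 44/7 + 189.424ms (4/7)
8. 2273.086ms @ 48/7 + 189.424ms (4/7)
9. 2462.51ms @ 52/7 + 189.424ms (4/7)

note 8 onset = 48/7b = 2273.086ms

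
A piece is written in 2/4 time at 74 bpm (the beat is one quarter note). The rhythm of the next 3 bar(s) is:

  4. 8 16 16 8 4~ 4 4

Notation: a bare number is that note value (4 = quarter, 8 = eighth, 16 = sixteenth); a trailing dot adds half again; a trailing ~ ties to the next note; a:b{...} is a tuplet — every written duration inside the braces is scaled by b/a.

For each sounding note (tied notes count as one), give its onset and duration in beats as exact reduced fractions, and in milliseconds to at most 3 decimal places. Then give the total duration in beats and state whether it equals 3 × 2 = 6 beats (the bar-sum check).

1) 0.0ms=0b +1216.216ms=3/2b
2) 1216.216ms=3/2b +405.405ms=1/2b
3) 1621.622ms=2b +202.703ms=1/4b
4) 1824.324ms=9/4b +202.703ms=1/4b
5) 2027.027ms=5/2b +405.405ms=1/2b
6) 2432.432ms=3b +1621.622ms=2b
7) 4054.054ms=5b +810.811ms=1b
Σ=6b of 6 (74bpm 2/4) — PASS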